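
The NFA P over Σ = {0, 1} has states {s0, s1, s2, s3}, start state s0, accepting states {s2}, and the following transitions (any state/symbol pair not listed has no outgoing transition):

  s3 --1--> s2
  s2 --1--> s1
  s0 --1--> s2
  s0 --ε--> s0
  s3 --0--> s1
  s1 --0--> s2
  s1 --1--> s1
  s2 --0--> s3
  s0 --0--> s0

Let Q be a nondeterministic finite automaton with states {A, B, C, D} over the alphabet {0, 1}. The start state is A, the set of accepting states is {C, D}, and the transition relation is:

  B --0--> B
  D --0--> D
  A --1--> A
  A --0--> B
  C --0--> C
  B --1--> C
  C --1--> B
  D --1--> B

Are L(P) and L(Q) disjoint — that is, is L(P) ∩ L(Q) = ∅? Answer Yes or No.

No

The string 01 is accepted by both P and Q.
Hence L(P) ∩ L(Q) ≠ ∅.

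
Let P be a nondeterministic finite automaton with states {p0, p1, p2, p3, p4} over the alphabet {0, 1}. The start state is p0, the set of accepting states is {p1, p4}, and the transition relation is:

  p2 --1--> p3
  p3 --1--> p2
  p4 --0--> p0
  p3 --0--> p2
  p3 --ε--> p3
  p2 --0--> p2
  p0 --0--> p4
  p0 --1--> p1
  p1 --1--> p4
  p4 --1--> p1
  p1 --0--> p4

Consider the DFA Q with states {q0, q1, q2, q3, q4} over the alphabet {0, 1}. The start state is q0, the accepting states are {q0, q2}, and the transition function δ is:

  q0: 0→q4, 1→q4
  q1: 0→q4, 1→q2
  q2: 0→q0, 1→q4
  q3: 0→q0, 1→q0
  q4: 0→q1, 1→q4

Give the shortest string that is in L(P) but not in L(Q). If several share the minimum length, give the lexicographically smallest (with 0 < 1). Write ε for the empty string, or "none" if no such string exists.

The string 0 is accepted by P but not by Q.
No shorter string lies in the difference, and 0 is the lexicographically first length-1 string in L(P) \ L(Q).

0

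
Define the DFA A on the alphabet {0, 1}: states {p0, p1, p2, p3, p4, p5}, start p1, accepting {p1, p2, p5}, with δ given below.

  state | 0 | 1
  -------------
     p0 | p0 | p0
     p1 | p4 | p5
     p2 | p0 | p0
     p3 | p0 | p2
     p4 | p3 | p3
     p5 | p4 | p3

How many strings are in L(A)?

The useful subgraph on states {p1, p2, p3, p4, p5} is acyclic, so L(A) is finite; the longest accepting path visits 5 useful states, giving maximum string length 4.
Counting accepting paths from p1 by length: 1 of length 0, 1 of length 1, 3 of length 3, 2 of length 4. Total 7.

7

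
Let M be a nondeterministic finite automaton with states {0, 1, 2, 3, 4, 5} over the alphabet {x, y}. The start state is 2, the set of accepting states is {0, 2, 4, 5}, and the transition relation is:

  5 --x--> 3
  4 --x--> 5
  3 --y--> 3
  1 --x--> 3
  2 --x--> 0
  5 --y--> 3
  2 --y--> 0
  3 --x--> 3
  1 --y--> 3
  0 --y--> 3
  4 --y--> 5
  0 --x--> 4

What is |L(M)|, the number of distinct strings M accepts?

9

The useful subgraph on states {0, 2, 4, 5} is acyclic, so L(M) is finite; the longest accepting path visits 4 useful states, giving maximum string length 3.
Counting accepting paths from 2 by length: 1 of length 0, 2 of length 1, 2 of length 2, 4 of length 3. Total 9.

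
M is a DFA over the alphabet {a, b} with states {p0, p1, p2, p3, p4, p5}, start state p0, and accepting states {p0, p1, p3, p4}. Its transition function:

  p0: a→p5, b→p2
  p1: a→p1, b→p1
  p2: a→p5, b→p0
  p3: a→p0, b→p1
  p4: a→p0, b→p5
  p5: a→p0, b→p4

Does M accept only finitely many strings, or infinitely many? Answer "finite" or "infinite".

infinite

State p0 is reachable from the start and can reach an accepting state, and it lies on the cycle p0 → p2 → p0.
Traversing that cycle any number of times yields accepted strings of unbounded length, so the language is infinite.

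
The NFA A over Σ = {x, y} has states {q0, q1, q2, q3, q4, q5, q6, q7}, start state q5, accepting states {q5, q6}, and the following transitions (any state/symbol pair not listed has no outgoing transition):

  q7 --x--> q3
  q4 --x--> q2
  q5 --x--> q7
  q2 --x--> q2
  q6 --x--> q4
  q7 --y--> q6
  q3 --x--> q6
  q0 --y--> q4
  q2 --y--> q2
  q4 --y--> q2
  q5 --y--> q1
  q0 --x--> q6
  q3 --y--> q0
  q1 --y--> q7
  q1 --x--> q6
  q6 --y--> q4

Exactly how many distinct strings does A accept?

8

The useful subgraph on states {q0, q1, q3, q5, q6, q7} is acyclic, so L(A) is finite; the longest accepting path visits 6 useful states, giving maximum string length 5.
Counting accepting paths from q5 by length: 1 of length 0, 2 of length 2, 2 of length 3, 2 of length 4, 1 of length 5. Total 8.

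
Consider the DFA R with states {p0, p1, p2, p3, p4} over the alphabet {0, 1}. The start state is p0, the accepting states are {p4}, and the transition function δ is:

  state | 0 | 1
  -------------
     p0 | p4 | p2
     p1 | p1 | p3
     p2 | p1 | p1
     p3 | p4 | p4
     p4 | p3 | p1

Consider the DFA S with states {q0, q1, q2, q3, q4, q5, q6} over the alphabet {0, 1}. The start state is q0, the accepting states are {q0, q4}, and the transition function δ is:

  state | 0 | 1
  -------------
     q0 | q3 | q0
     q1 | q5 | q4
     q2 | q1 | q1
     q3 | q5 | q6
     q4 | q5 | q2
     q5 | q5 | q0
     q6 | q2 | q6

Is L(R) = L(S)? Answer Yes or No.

The string 0 is accepted by R but rejected by S.
So L(R) ≠ L(S).

No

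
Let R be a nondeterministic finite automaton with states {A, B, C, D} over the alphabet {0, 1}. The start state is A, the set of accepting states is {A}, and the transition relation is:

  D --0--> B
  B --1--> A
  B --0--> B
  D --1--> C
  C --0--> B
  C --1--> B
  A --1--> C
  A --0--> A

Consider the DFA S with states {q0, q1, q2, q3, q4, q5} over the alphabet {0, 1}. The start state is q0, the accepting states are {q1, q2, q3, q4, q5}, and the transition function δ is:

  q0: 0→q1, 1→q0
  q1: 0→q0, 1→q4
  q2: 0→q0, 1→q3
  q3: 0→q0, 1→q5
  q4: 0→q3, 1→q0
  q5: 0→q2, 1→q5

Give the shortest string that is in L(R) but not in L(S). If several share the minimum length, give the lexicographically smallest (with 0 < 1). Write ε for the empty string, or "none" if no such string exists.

ε

The empty string ε is accepted by R but not by S.
Since ε is the unique shortest string, it is the required witness.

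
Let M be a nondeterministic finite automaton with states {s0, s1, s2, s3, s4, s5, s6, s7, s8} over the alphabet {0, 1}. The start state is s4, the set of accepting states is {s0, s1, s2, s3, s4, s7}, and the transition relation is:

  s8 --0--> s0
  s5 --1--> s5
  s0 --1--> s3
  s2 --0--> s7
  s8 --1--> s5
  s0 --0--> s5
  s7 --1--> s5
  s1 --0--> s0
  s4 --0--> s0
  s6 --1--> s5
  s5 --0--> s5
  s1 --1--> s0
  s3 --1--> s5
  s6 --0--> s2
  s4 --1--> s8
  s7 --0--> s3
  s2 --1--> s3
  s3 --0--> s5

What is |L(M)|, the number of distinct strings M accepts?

The useful subgraph on states {s0, s3, s4, s8} is acyclic, so L(M) is finite; the longest accepting path visits 4 useful states, giving maximum string length 3.
Counting accepting paths from s4 by length: 1 of length 0, 1 of length 1, 2 of length 2, 1 of length 3. Total 5.

5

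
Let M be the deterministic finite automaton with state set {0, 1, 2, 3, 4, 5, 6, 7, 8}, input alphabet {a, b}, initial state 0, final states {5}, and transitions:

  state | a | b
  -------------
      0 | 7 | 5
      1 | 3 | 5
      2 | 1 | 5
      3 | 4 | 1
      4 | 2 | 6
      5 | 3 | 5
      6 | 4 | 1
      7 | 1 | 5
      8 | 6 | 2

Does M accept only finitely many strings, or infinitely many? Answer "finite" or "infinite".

State 3 is reachable from the start and can reach an accepting state, and it lies on the cycle 3 → 1 → 3.
Traversing that cycle any number of times yields accepted strings of unbounded length, so the language is infinite.

infinite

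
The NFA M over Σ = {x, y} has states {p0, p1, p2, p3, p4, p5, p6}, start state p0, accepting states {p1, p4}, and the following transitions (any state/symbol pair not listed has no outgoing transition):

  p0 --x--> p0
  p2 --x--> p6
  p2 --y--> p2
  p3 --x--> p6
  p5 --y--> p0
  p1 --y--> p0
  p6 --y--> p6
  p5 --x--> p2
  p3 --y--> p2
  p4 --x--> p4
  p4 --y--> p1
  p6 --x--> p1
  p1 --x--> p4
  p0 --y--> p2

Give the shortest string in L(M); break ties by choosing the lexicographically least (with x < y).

yxx

A breadth-first search from p0 reaches an accepting state first via the path p0 → p2 → p6 → p1 on input yxx.
No string of length < 3 is accepted (BFS exhausts all shorter strings without reaching an accepting state), and yxx is the lexicographically least accepting string of length 3.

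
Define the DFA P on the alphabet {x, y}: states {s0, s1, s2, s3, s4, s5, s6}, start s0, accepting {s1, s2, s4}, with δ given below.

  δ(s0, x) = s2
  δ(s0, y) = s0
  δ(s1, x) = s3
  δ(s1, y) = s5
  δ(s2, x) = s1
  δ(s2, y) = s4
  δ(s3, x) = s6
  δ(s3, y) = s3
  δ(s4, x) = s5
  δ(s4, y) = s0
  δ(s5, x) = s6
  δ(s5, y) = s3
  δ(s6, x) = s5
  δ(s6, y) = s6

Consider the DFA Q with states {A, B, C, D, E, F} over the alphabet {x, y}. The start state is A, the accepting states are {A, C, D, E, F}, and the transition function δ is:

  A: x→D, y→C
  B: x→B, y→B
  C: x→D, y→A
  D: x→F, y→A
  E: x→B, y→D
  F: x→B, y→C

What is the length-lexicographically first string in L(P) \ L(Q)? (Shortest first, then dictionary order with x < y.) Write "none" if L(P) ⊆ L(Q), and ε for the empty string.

none

Exploring the product automaton P × Q from the start pair (s0, A), following both machines on each input symbol, reaches 17 state pairs: (s0, A), (s2, D), (s0, C), (s1, F), (s4, A), (s3, B), (s5, C), (s5, D), (s6, B), (s6, D), (s3, A), (s6, F), (s5, B), (s5, F), (s6, A), (s3, C), (s6, C).
P accepts in {s1, s2, s4} and Q accepts in {A, C, D, E, F}. The reachable pairs whose P-component is accepting are (s2, D), (s1, F), (s4, A); in each of them the Q-component is accepting too, so the product for L(P) \ L(Q) (P-component accepting, Q-component rejecting) has no reachable accepting pair and the difference is empty.
So every string accepted by P is also accepted by Q: L(P) \ L(Q) = ∅ and there is no such string.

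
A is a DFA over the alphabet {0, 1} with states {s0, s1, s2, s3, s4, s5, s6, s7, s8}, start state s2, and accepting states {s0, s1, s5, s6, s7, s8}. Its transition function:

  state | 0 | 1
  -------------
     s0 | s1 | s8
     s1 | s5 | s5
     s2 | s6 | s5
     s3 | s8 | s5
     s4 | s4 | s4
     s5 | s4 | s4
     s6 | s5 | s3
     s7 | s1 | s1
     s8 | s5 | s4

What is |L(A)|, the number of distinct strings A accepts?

6

The useful subgraph on states {s2, s3, s5, s6, s8} is acyclic, so L(A) is finite; the longest accepting path visits 5 useful states, giving maximum string length 4.
Counting accepting paths from s2 by length: 2 of length 1, 1 of length 2, 2 of length 3, 1 of length 4. Total 6.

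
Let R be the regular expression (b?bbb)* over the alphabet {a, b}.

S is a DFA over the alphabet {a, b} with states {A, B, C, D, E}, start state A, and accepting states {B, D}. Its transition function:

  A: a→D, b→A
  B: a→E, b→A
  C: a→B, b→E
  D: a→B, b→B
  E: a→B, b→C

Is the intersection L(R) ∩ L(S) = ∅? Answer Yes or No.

Yes

Converting the expression R to a DFA (subset construction, then merging equivalent states) gives the minimal DFA with states {r0, r1, r2, r3, r4, r5, r6, r7}, start state r0, accepting states {r0, r4, r5, r7} and transitions r0: a→r1, b→r2; r1: a→r1, b→r1; r2: a→r1, b→r3; r3: a→r1, b→r4; r4: a→r1, b→r5; r5: a→r1, b→r6; r6: a→r1, b→r7; r7: a→r1, b→r7.
Exploring the product automaton R × S from the start pair (r0, A), following both machines on each input symbol, reaches 12 state pairs: (r0, A), (r1, D), (r2, A), (r1, B), (r3, A), (r1, E), (r1, A), (r4, A), (r1, C), (r5, A), (r6, A), (r7, A).
R accepts in {r0, r4, r5, r7} and S accepts in {B, D}; no reachable pair has both components accepting, so no string drives both machines to acceptance simultaneously and L(R) ∩ L(S) = ∅.
So no string is accepted by both, and the intersection is empty.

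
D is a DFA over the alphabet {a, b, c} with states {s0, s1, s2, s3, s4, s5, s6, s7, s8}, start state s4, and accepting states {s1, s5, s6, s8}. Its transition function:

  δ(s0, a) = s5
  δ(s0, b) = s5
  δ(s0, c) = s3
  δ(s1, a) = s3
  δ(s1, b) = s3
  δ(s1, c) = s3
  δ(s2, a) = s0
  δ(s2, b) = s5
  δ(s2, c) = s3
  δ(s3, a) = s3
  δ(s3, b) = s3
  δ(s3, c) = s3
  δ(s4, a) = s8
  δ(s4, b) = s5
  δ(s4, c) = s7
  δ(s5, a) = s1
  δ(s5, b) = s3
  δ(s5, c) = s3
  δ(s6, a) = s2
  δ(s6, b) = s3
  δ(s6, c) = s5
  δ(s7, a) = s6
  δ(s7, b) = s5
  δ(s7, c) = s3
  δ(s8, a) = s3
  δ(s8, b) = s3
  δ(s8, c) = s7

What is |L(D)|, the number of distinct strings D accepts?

25

The useful subgraph on states {s0, s1, s2, s4, s5, s6, s7, s8} is acyclic, so L(D) is finite; the longest accepting path visits 8 useful states, giving maximum string length 7.
Counting accepting paths from s4 by length: 2 of length 1, 3 of length 2, 4 of length 3, 4 of length 4, 5 of length 5, 5 of length 6, 2 of length 7. Total 25.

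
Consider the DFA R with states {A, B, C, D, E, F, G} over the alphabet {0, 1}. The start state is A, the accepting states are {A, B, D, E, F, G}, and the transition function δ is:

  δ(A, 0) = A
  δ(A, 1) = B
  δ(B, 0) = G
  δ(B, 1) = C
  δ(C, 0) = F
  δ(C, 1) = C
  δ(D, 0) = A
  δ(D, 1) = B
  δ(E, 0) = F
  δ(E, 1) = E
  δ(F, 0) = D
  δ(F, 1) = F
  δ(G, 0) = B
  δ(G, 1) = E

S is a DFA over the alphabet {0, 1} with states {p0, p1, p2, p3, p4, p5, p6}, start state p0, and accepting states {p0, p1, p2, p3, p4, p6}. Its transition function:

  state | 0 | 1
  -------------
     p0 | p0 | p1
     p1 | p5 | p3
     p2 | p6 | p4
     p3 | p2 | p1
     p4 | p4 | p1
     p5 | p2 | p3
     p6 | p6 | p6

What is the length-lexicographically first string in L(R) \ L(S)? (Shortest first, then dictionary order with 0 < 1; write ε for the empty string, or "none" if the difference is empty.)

10

The string 10 is accepted by R but not by S.
No shorter string lies in the difference, and 10 is the lexicographically first length-2 string in L(R) \ L(S).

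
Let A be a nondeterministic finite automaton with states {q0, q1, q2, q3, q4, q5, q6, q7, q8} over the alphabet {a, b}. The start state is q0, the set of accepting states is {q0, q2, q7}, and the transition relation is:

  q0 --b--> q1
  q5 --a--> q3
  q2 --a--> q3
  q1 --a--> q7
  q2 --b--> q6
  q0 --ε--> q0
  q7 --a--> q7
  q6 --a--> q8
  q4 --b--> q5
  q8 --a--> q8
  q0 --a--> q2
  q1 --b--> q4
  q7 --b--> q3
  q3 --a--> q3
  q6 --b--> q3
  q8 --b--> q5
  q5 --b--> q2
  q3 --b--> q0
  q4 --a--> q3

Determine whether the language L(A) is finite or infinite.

State q0 is reachable from the start and can reach an accepting state, and it lies on the cycle q0 → q1 → q4 → q3 → q0.
Traversing that cycle any number of times yields accepted strings of unbounded length, so the language is infinite.

infinite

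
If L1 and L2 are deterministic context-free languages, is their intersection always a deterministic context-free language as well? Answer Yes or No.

No

DCFLs are closed under complement (normalise the DPDA to read all of its input, then flip the verdict). If they were also closed under intersection, De Morgan would make them closed under union; but {aⁿbⁿ : n≥0} and {aⁿb²ⁿ : n≥0} are DCFLs (push the a's; pop one per b, respectively one per two b's) whose union no deterministic PDA accepts: a DPDA for it would have a single run on aⁿb²ⁿ, accepting after the prefix aⁿbⁿ and accepting again after n more b's; an ordinary PDA that simulates it on a's and b's and, at any moment when it is accepting, may switch to reading only a fresh letter c while feeding each c to the simulation as a b, would accept aⁱbʲcᵏ (k≥1) exactly when both aⁱbʲ and aⁱbʲ⁺ᵏ are in the language, i.e. its language intersected with the regular set a*b*c⁺ would be exactly {aⁿbⁿcⁿ : n≥1} — impossible, since context-free languages are closed under intersection with regular sets and {aⁿbⁿcⁿ} is not context-free.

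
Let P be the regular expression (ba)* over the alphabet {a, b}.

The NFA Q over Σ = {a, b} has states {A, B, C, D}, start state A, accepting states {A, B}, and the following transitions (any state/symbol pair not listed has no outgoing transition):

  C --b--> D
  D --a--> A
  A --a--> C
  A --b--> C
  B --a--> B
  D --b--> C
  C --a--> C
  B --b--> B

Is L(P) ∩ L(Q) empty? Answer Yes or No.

No

The empty string ε is accepted by both P and Q.
Hence L(P) ∩ L(Q) ≠ ∅.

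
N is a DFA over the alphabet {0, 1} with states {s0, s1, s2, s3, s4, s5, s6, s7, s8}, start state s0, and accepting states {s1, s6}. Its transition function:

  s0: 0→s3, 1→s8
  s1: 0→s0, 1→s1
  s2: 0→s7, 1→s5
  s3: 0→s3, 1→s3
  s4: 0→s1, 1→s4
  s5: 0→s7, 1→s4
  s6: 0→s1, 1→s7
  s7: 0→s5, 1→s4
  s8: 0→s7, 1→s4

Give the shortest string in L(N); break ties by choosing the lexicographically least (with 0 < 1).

A breadth-first search from s0 reaches an accepting state first via the path s0 → s8 → s4 → s1 on input 110.
No string of length < 3 is accepted (BFS exhausts all shorter strings without reaching an accepting state), and 110 is the lexicographically least accepting string of length 3.

110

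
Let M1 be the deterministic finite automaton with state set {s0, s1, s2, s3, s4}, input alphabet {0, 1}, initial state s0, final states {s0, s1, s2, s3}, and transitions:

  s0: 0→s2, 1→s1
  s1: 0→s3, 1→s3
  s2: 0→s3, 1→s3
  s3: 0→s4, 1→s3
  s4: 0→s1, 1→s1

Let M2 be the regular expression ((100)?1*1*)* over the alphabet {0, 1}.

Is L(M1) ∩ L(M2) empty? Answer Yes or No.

No

The empty string ε is accepted by both M1 and M2.
Hence L(M1) ∩ L(M2) ≠ ∅.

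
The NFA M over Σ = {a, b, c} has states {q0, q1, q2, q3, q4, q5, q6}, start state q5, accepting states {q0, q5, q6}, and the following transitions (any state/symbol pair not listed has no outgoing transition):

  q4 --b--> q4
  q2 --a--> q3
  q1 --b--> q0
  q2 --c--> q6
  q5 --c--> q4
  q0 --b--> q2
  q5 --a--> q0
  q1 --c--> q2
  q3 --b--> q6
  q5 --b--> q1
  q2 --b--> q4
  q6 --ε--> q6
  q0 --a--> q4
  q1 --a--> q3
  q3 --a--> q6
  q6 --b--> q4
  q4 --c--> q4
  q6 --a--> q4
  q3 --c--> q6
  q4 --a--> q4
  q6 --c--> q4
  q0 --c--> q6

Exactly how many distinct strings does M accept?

20

The useful subgraph on states {q0, q1, q2, q3, q5, q6} is acyclic, so L(M) is finite; the longest accepting path visits 6 useful states, giving maximum string length 5.
Counting accepting paths from q5 by length: 1 of length 0, 1 of length 1, 2 of length 2, 6 of length 3, 7 of length 4, 3 of length 5. Total 20.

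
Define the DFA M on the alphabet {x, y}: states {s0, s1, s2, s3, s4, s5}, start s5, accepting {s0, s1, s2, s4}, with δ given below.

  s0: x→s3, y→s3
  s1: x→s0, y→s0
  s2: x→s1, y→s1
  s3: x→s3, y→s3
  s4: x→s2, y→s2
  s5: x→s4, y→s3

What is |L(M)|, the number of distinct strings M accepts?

15

The useful subgraph on states {s0, s1, s2, s4, s5} is acyclic, so L(M) is finite; the longest accepting path visits 5 useful states, giving maximum string length 4.
Counting accepting paths from s5 by length: 1 of length 1, 2 of length 2, 4 of length 3, 8 of length 4. Total 15.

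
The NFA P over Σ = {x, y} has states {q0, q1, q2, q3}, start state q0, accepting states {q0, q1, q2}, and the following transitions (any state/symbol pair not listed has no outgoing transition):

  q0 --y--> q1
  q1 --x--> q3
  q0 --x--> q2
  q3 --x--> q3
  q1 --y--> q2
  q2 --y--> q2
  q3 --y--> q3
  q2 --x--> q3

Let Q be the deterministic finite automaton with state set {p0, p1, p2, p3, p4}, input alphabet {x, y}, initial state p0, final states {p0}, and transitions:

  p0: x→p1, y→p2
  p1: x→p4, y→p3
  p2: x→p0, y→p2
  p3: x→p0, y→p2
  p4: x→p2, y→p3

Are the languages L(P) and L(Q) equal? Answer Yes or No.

The string x is accepted by P but rejected by Q.
So L(P) ≠ L(Q).

No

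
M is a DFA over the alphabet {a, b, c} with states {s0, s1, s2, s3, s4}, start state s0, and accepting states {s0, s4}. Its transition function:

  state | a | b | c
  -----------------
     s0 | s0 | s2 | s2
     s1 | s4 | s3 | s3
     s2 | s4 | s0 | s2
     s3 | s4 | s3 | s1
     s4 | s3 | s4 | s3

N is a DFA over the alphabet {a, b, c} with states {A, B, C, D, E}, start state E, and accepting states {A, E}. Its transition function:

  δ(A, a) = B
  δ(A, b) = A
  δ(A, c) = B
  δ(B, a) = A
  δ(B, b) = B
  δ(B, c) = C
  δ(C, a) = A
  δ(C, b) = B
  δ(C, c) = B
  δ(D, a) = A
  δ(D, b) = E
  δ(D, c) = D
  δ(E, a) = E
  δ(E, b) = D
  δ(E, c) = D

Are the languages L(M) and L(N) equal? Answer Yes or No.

Exploring the product automaton M × N from the start pair (s0, E), following both machines on each input symbol, reaches 5 state pairs: (s0, E), (s2, D), (s4, A), (s3, B), (s1, C).
M accepts in {s0, s4} and N accepts in {A, E}. In every reachable pair the two components are either both accepting — (s0, E), (s4, A) — or both non-accepting, so no string is accepted by exactly one of the machines: L(M) \ L(N) and L(N) \ L(M) are both empty.
Hence every string is accepted by M iff it is accepted by N, and the two languages coincide.

Yes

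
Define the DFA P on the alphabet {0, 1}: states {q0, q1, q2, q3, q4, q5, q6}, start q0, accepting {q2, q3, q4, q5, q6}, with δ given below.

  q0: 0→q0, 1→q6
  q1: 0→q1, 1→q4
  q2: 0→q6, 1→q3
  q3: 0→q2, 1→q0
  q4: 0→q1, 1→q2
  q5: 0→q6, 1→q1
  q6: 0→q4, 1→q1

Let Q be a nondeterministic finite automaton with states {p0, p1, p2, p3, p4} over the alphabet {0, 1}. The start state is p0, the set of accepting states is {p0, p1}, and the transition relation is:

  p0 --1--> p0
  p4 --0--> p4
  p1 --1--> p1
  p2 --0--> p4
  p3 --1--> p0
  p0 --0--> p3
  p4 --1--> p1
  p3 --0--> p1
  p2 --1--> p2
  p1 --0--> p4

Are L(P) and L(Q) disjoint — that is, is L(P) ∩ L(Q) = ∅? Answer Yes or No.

The string 1 is accepted by both P and Q.
Hence L(P) ∩ L(Q) ≠ ∅.

No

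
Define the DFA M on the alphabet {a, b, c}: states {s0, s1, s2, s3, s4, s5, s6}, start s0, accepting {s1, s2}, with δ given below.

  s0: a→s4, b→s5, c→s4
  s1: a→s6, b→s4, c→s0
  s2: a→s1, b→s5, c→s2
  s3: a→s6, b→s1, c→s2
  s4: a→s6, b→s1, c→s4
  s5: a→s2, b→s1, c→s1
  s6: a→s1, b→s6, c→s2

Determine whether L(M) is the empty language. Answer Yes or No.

The string ab is accepted: the run s0 → s4 → s1 ends in the accepting state s1.
Since at least one string is accepted, L(M) is not empty.

No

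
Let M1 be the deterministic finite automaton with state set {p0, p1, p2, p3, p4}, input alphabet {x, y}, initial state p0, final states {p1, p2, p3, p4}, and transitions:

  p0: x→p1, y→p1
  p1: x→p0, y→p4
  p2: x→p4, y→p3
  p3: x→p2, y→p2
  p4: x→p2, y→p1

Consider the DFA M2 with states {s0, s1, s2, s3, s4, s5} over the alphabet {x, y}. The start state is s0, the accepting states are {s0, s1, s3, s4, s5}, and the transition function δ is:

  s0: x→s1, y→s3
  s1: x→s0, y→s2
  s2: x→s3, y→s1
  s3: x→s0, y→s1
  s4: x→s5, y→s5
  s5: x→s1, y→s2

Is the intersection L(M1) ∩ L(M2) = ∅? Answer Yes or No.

The string x is accepted by both M1 and M2.
Hence L(M1) ∩ L(M2) ≠ ∅.

No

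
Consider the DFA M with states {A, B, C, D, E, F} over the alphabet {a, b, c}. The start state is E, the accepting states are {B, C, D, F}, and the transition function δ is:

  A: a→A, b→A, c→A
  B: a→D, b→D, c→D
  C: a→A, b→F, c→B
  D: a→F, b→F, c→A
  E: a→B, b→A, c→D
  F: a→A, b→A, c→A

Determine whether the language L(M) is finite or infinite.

finite

The useful states (reachable from E and able to reach an accepting state) are {B, D, E, F}.
Restricted to these states the transition graph has no cycle, so every accepting path has bounded length and L is finite.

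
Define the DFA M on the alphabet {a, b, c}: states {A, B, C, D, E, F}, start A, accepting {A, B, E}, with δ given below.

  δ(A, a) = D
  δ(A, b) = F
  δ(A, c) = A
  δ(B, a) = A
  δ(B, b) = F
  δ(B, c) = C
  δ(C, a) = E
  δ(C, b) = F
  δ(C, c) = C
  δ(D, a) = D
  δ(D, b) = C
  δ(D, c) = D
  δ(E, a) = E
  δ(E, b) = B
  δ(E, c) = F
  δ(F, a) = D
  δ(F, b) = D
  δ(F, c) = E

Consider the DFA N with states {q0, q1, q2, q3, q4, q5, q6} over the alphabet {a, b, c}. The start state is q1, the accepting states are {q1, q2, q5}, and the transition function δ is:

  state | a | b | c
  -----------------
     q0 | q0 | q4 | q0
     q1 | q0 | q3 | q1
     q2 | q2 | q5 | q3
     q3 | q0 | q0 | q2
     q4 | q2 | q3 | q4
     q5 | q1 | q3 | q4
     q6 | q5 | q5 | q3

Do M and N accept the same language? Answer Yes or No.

Exploring the product automaton M × N from the start pair (A, q1), following both machines on each input symbol, reaches 6 state pairs: (A, q1), (D, q0), (F, q3), (C, q4), (E, q2), (B, q5).
M accepts in {A, B, E} and N accepts in {q1, q2, q5}. In every reachable pair the two components are either both accepting — (A, q1), (E, q2), (B, q5) — or both non-accepting, so no string is accepted by exactly one of the machines: L(M) \ L(N) and L(N) \ L(M) are both empty.
Hence every string is accepted by M iff it is accepted by N, and the two languages coincide.

Yes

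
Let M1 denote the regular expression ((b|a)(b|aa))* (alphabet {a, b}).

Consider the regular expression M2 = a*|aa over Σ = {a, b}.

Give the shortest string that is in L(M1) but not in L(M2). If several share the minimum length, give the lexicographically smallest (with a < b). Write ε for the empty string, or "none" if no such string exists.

ab

The string ab is accepted by M1 but not by M2.
No shorter string lies in the difference, and ab is the lexicographically first length-2 string in L(M1) \ L(M2).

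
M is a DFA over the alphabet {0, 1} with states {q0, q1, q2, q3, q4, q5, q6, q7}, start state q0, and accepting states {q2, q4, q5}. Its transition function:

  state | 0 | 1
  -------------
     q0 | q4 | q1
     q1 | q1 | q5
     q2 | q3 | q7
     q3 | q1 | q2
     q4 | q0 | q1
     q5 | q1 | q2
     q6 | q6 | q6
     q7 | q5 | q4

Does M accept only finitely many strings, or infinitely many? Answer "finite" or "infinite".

infinite

State q1 is reachable from the start and can reach an accepting state, and it lies on the cycle q1 → q1.
Traversing that cycle any number of times yields accepted strings of unbounded length, so the language is infinite.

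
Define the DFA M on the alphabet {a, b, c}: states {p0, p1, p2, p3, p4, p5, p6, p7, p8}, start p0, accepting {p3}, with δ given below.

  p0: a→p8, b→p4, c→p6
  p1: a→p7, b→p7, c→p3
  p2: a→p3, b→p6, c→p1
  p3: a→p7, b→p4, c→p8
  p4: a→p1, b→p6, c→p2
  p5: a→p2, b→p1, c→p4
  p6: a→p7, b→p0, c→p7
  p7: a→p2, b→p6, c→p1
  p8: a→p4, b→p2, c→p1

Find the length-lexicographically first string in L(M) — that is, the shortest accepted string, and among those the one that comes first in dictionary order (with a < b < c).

A breadth-first search from p0 reaches an accepting state first via the path p0 → p8 → p2 → p3 on input aba.
No string of length < 3 is accepted (BFS exhausts all shorter strings without reaching an accepting state), and aba is the lexicographically least accepting string of length 3.

aba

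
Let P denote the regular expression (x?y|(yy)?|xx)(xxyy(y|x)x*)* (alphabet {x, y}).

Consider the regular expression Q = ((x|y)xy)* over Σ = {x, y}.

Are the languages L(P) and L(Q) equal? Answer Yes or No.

No

The string y is accepted by P but rejected by Q.
So L(P) ≠ L(Q).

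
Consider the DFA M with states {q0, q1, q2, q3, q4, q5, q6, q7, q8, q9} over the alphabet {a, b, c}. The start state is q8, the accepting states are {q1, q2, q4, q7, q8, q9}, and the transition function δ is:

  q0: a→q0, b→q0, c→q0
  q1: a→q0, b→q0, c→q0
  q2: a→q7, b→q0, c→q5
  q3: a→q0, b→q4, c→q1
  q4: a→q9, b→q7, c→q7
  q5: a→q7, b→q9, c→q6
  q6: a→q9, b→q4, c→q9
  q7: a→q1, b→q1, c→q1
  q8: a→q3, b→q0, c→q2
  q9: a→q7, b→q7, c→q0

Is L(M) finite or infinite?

The useful states (reachable from q8 and able to reach an accepting state) are {q1, q2, q3, q4, q5, q6, q7, q8, q9}.
Restricted to these states the transition graph has no cycle, so every accepting path has bounded length and L is finite.

finite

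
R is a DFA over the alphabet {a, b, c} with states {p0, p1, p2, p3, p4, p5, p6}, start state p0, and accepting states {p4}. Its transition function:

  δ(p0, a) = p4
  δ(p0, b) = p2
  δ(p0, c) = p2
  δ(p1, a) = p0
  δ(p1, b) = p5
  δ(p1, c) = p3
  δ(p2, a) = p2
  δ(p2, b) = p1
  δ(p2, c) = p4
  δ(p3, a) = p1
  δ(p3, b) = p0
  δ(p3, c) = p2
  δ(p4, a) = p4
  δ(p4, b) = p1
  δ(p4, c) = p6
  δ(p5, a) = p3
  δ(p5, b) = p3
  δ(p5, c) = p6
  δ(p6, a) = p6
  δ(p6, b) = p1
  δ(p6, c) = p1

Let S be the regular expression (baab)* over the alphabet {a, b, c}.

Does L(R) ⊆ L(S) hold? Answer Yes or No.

No

The string a is in L(R) but not in L(S).
So L(R) ⊄ L(S).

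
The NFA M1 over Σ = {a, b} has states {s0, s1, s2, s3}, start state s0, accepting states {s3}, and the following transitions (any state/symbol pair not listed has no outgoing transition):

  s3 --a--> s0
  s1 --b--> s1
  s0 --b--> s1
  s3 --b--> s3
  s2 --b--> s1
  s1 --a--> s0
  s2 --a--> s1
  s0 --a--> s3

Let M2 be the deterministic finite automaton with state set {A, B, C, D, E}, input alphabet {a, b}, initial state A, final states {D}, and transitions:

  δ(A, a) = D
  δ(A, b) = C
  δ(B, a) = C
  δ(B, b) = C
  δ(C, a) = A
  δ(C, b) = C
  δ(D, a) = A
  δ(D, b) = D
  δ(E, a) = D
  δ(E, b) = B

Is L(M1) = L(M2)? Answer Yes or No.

Yes

Exploring the product automaton M1 × M2 from the start pair (s0, A), following both machines on each input symbol, reaches 3 state pairs: (s0, A), (s3, D), (s1, C).
M1 accepts in {s3} and M2 accepts in {D}. In every reachable pair the two components are either both accepting — (s3, D) — or both non-accepting, so no string is accepted by exactly one of the machines: L(M1) \ L(M2) and L(M2) \ L(M1) are both empty.
Hence every string is accepted by M1 iff it is accepted by M2, and the two languages coincide.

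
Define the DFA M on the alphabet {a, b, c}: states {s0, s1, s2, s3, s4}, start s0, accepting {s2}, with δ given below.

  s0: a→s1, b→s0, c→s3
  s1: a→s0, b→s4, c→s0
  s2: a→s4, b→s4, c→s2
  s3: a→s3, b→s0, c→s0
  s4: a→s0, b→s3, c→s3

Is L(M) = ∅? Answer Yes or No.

Yes

The states reachable from the start state are {s0, s1, s3, s4}.
None of the accepting states {s2} is reachable, so no string is accepted and L(M) = ∅.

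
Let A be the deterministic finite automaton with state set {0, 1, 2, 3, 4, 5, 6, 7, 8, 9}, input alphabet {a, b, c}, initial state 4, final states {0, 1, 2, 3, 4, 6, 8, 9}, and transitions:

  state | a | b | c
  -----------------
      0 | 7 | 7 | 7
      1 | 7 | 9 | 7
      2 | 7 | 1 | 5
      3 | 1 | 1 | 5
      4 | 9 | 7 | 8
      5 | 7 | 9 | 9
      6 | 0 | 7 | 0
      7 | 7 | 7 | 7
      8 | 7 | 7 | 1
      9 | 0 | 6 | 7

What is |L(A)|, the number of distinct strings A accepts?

13

The useful subgraph on states {0, 1, 4, 6, 8, 9} is acyclic, so L(A) is finite; the longest accepting path visits 6 useful states, giving maximum string length 5.
Counting accepting paths from 4 by length: 1 of length 0, 2 of length 1, 3 of length 2, 3 of length 3, 2 of length 4, 2 of length 5. Total 13.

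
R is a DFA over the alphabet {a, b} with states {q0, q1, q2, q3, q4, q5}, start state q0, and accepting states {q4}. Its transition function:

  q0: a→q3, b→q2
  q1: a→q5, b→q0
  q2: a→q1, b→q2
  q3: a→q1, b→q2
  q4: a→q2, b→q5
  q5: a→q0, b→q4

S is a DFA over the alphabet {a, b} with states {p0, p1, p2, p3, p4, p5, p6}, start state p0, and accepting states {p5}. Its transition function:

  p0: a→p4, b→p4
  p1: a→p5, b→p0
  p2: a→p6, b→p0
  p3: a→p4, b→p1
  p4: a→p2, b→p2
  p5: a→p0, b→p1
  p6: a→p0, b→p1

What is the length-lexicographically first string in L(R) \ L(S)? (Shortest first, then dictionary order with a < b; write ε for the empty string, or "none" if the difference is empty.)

The string aaab is accepted by R but not by S.
No shorter string lies in the difference, and aaab is the lexicographically first length-4 string in L(R) \ L(S).

aaab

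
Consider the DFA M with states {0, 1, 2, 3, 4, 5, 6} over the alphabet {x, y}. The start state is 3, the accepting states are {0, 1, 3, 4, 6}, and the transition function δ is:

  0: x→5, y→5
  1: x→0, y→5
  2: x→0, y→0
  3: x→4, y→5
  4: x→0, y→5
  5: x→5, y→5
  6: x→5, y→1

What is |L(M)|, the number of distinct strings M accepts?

The useful subgraph on states {0, 3, 4} is acyclic, so L(M) is finite; the longest accepting path visits 3 useful states, giving maximum string length 2.
Counting accepting paths from 3 by length: 1 of length 0, 1 of length 1, 1 of length 2. Total 3.

3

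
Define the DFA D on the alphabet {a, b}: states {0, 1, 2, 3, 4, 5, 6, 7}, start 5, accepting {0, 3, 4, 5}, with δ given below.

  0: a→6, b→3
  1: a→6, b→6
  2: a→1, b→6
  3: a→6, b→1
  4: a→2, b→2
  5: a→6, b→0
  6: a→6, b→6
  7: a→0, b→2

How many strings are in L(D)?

3

The useful subgraph on states {0, 3, 5} is acyclic, so L(D) is finite; the longest accepting path visits 3 useful states, giving maximum string length 2.
Counting accepting paths from 5 by length: 1 of length 0, 1 of length 1, 1 of length 2. Total 3.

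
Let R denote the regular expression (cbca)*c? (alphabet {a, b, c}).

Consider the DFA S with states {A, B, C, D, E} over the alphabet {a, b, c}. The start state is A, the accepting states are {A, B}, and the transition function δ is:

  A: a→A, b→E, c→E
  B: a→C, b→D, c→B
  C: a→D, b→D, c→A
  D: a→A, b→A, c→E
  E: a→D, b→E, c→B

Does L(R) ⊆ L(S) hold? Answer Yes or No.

The string c is in L(R) but not in L(S).
So L(R) ⊄ L(S).

No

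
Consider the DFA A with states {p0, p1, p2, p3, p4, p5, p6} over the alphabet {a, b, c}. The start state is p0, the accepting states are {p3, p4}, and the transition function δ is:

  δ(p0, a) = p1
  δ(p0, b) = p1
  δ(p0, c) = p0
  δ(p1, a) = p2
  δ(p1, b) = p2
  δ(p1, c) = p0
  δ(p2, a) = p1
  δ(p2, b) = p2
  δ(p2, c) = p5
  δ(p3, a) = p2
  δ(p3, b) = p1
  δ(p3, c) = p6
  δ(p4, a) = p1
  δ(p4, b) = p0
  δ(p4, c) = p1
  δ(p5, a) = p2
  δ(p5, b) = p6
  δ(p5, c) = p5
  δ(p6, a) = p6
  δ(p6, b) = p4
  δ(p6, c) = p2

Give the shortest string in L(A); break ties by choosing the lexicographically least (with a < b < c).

aacbb

A breadth-first search from p0 reaches an accepting state first via the path p0 → p1 → p2 → p5 → p6 → p4 on input aacbb.
No string of length < 5 is accepted (BFS exhausts all shorter strings without reaching an accepting state), and aacbb is the lexicographically least accepting string of length 5.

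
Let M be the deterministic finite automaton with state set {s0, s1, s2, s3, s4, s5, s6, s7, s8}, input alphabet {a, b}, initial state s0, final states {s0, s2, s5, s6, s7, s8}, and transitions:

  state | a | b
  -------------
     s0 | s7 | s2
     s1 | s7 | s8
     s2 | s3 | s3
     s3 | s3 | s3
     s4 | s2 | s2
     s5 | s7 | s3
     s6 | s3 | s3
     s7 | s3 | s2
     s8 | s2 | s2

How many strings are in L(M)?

The useful subgraph on states {s0, s2, s7} is acyclic, so L(M) is finite; the longest accepting path visits 3 useful states, giving maximum string length 2.
Counting accepting paths from s0 by length: 1 of length 0, 2 of length 1, 1 of length 2. Total 4.

4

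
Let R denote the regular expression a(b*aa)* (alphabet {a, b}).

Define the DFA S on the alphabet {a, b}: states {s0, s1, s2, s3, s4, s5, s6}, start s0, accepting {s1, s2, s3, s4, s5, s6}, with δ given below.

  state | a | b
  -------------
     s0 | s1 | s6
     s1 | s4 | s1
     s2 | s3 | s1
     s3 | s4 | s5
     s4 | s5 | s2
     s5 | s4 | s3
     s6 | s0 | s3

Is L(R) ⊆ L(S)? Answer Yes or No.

Converting the expression R to a DFA (subset construction, then merging equivalent states) gives the minimal DFA with states {r0, r1, r2, r3}, start state r0, accepting states {r1} and transitions r0: a→r1, b→r2; r1: a→r0, b→r3; r2: a→r2, b→r2; r3: a→r0, b→r3.
Exploring the product automaton R × S from the start pair (r0, s0), following both machines on each input symbol, reaches 14 state pairs: (r0, s0), (r1, s1), (r2, s6), (r0, s4), (r3, s1), (r2, s0), (r2, s3), (r1, s5), (r2, s2), (r2, s1), (r2, s4), (r2, s5), (r3, s3), (r3, s5).
R accepts in {r1} and S accepts in {s1, s2, s3, s4, s5, s6}. The reachable pairs whose R-component is accepting are (r1, s1), (r1, s5); in each of them the S-component is accepting too, so the product for L(R) \ L(S) (R-component accepting, S-component rejecting) has no reachable accepting pair and the difference is empty.
Hence every string in L(R) is also in L(S).

Yes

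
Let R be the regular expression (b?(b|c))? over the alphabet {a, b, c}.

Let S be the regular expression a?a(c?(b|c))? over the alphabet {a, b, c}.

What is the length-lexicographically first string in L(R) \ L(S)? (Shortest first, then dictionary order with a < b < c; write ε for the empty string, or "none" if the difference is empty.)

The empty string ε is accepted by R but not by S.
Since ε is the unique shortest string, it is the required witness.

ε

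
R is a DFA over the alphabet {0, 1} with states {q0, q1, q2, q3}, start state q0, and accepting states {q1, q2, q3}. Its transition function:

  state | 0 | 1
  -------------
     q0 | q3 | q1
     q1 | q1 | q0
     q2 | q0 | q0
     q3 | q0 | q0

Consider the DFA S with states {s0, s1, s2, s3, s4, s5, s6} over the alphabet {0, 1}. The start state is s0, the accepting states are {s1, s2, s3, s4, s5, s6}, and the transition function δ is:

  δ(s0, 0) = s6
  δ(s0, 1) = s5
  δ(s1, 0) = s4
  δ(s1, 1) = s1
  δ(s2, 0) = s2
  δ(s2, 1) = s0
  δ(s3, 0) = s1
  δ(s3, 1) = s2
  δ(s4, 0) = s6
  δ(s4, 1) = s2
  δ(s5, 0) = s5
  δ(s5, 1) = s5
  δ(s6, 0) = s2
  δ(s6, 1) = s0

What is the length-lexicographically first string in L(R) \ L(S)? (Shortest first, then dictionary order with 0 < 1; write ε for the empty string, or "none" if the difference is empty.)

The string 001 is accepted by R but not by S.
No shorter string lies in the difference, and 001 is the lexicographically first length-3 string in L(R) \ L(S).

001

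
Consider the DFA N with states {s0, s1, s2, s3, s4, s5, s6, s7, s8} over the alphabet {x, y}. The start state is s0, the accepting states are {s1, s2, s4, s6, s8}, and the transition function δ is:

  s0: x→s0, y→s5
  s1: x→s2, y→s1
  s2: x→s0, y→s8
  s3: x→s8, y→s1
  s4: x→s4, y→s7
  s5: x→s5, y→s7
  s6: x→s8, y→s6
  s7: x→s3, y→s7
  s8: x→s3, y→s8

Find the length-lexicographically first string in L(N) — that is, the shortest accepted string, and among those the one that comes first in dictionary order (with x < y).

A breadth-first search from s0 reaches an accepting state first via the path s0 → s5 → s7 → s3 → s8 on input yyxx.
No string of length < 4 is accepted (BFS exhausts all shorter strings without reaching an accepting state), and yyxx is the lexicographically least accepting string of length 4.

yyxx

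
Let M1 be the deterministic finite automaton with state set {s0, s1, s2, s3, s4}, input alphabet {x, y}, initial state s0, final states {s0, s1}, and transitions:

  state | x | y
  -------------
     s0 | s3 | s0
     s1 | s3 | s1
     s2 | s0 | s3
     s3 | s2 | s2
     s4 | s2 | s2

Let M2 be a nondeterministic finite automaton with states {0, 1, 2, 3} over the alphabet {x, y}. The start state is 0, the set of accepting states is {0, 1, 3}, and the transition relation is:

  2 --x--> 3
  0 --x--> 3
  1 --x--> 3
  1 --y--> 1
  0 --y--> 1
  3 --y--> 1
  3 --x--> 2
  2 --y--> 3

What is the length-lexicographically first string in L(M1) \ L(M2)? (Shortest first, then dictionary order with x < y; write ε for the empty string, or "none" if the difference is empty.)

xyyxx

The string xyyxx is accepted by M1 but not by M2.
No shorter string lies in the difference, and xyyxx is the lexicographically first length-5 string in L(M1) \ L(M2).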